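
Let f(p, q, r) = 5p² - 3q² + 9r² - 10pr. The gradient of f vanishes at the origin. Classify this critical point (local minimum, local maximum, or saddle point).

The Hessian at the origin is H = [[10, 0, -10], [0, -6, 0], [-10, 0, 18]].
Applying the same elementary operations to the rows and columns of H produces a congruent diagonal matrix with entries 10, -6, 8.
Counting signs: 2 positive, 1 negative.
H is indefinite, so the origin is a saddle point.

saddle point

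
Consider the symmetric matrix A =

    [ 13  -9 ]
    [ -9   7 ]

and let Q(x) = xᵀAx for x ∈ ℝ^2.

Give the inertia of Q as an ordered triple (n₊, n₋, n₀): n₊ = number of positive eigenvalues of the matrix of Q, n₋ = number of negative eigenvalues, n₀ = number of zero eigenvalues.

Symmetric row and column elimination reduces A to a congruent diagonal form with pivots 13, 10/13.
Counting signs: 2 positive.

(2, 0, 0)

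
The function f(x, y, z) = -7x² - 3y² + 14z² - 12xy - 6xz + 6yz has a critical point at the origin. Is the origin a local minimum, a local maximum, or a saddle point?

saddle point

The Hessian at the origin is H = [[-14, -12, -6], [-12, -6, 6], [-6, 6, 28]].
Applying the same elementary operations to the rows and columns of H produces a congruent diagonal matrix with entries -14, 30/7, 8/5.
So there are 2 positive, 1 negative pivots.
H is indefinite, so the origin is a saddle point.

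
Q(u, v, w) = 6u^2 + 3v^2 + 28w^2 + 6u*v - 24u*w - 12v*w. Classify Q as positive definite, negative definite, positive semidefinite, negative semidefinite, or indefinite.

positive definite

The symmetric matrix is A = [[6, 3, -12], [3, 3, -6], [-12, -6, 28]].
Row-reducing A symmetrically gives the diagonal entries 6, 3/2, 4.
That gives 3 positive pivots.
Hence Q is positive definite.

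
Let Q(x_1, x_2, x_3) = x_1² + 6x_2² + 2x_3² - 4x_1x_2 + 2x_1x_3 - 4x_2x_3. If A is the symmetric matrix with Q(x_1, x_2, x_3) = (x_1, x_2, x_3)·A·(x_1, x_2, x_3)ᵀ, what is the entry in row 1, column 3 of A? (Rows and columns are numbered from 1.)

1

The coefficient of x_1·x_3 in Q is 2. For a symmetric A this equals A[1,3] + A[3,1] = 2·A[1,3].
So A[1,3] = 2/2 = 1.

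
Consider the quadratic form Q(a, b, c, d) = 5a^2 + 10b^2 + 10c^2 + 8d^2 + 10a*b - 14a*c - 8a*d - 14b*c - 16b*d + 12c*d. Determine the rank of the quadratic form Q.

Write A = [[5, 5, -7, -4], [5, 10, -7, -8], [-7, -7, 10, 6], [-4, -8, 6, 8]].
An LDLᵀ factorisation of A has diagonal entries 5, 5, 1/5, 4/5.
So there are 4 positive pivots.
The rank is the number of nonzero pivots: 4.

4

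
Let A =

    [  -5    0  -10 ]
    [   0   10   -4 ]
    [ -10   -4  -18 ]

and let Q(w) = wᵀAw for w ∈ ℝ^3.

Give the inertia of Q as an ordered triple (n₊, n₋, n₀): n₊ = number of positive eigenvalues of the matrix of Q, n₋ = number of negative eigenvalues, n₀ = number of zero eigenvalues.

An LDLᵀ factorisation of A has diagonal entries -5, 10, 2/5.
That gives 2 positive, 1 negative pivots.

(2, 1, 0)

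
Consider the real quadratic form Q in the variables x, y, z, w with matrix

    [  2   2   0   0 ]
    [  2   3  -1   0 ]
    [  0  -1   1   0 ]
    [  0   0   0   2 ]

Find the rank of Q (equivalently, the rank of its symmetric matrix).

Row-reducing A symmetrically gives the diagonal entries 2, 1, 0, 2.
That gives 3 positive, 1 zero pivots.
The rank is the number of nonzero pivots: 3.

3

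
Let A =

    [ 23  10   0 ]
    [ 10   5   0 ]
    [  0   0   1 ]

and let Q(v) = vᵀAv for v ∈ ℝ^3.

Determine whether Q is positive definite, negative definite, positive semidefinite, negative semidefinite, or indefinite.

positive definite

Row-reducing A symmetrically gives the diagonal entries 23, 15/23, 1.
That gives 3 positive pivots.
Hence Q is positive definite.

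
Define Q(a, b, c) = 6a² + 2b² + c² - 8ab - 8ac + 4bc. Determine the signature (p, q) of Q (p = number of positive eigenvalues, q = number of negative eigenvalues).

Write A = [[6, -4, -4], [-4, 2, 2], [-4, 2, 1]].
Applying the same elementary operations to the rows and columns of A produces a congruent diagonal matrix with entries 6, -2/3, -1.
That gives 1 positive, 2 negative pivots.

(1, 2)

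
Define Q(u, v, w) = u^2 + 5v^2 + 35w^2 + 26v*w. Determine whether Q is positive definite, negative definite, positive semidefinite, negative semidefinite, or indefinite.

positive definite

Write A = [[1, 0, 0], [0, 5, 13], [0, 13, 35]].
Row-reducing A symmetrically gives the diagonal entries 1, 5, 6/5.
Counting signs: 3 positive.
Hence Q is positive definite.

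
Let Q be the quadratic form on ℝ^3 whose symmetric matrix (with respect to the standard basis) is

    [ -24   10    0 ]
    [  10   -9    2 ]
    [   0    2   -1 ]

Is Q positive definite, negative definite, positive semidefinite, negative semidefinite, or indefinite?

negative definite

Applying the same elementary operations to the rows and columns of A produces a congruent diagonal matrix with entries -24, -29/6, -5/29.
So there are 3 negative pivots.
Hence Q is negative definite.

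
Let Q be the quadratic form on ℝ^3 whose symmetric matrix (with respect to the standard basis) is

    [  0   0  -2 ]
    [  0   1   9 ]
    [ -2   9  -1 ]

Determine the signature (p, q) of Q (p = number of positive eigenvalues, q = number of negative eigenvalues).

By Sylvester's law of inertia any congruent diagonalization of A has 2 positive, 1 negative and 0 zero entries.

(2, 1)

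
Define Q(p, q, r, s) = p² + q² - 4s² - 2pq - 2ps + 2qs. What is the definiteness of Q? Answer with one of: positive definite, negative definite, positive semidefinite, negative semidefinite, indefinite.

indefinite

The symmetric matrix is A = [[1, -1, 0, -1], [-1, 1, 0, 1], [0, 0, 0, 0], [-1, 1, 0, -4]].
Symmetric row and column elimination reduces A to a congruent diagonal form with pivots 1, 0, 0, -5.
That gives 1 positive, 1 negative, 2 zero pivots.
Hence Q is indefinite.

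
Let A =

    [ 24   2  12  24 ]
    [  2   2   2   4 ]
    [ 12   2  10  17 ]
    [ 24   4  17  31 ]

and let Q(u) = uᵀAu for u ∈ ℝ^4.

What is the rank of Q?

4

Symmetric row and column elimination reduces A to a congruent diagonal form with pivots 24, 11/6, 38/11, 15/38.
Counting signs: 4 positive.
The rank is the number of nonzero pivots: 4.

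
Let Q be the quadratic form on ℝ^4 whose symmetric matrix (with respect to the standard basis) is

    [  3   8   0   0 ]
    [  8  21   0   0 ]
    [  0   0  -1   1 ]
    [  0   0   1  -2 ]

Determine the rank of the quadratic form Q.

4

Congruent diagonalization of A (simultaneous row and column reduction) yields pivots 3, -1/3, -1, -1.
Counting signs: 1 positive, 3 negative.
The rank is the number of nonzero pivots: 4.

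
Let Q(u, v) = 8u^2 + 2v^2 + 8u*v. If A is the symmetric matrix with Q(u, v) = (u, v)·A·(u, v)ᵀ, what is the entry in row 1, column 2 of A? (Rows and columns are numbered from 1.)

The coefficient of u·v in Q is 8. For a symmetric A this equals A[1,2] + A[2,1] = 2·A[1,2].
So A[1,2] = 8/2 = 4.

4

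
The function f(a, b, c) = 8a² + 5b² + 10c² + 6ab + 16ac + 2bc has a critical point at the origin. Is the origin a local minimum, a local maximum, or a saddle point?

The Hessian at the origin is H = [[16, 6, 16], [6, 10, 2], [16, 2, 20]].
Applying the same elementary operations to the rows and columns of H produces a congruent diagonal matrix with entries 16, 31/4, 60/31.
So there are 3 positive pivots.
H is positive definite, so the origin is a strict local minimum.

local minimum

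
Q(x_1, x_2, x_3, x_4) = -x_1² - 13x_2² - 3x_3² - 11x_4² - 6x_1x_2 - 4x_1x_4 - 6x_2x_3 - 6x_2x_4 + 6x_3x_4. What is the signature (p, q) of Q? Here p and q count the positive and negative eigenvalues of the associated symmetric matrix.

(0, 4)

The symmetric matrix is A = [[-1, -3, 0, -2], [-3, -13, -3, -3], [0, -3, -3, 3], [-2, -3, 3, -11]].
An LDLᵀ factorisation of A has diagonal entries -1, -4, -3/4, -4.
So there are 4 negative pivots.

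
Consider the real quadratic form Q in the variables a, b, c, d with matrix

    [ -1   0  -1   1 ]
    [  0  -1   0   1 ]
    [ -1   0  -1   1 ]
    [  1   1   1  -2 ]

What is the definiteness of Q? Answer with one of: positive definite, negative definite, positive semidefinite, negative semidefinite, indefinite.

negative semidefinite

Congruent diagonalization of A (simultaneous row and column reduction) yields pivots -1, -1, 0, 0.
Counting signs: 2 negative, 2 zero.
Hence Q is negative semidefinite.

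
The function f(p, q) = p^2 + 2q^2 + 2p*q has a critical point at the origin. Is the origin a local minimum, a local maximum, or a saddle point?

local minimum

The Hessian at the origin is H = [[2, 2], [2, 4]].
det H = 2·4 − (2)² = 4 > 0 and H[1,1] = 2 > 0, so H is positive definite.
Therefore the origin is a local minimum.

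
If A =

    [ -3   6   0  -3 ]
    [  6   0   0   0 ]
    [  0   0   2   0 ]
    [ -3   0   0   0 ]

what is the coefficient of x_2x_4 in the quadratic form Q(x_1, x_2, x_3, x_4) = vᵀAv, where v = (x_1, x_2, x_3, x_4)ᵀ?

The coefficient of x_2x_4 is A[2,4] + A[4,2] = 2·0 = 0.

0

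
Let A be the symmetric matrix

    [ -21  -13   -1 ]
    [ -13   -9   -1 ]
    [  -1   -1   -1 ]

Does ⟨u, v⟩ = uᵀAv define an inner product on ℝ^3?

no

Congruent diagonalization of A (simultaneous row and column reduction) yields pivots -21, -20/21, -4/5.
Counting signs: 3 negative.
Hence Q is negative definite.
⟨·,·⟩ is an inner product exactly when A is positive definite.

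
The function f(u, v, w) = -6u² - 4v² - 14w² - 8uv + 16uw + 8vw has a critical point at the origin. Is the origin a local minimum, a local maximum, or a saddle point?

The Hessian at the origin is H = [[-12, -8, 16], [-8, -8, 8], [16, 8, -28]].
Applying the same elementary operations to the rows and columns of H produces a congruent diagonal matrix with entries -12, -8/3, -4.
Counting signs: 3 negative.
H is negative definite, so the origin is a strict local maximum.

local maximum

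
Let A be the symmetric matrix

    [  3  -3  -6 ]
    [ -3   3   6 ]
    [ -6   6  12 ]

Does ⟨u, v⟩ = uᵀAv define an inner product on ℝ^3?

no

Applying the same elementary operations to the rows and columns of A produces a congruent diagonal matrix with entries 3, 0, 0.
So there are 1 positive, 2 zero pivots.
Hence Q is positive semidefinite.
⟨·,·⟩ is an inner product exactly when A is positive definite.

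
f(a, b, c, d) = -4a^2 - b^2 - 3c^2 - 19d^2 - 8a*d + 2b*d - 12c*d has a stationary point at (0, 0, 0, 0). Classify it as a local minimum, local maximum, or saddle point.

local maximum

The Hessian at the origin is H = [[-8, 0, 0, -8], [0, -2, 0, 2], [0, 0, -6, -12], [-8, 2, -12, -38]].
Congruent diagonalization of H (simultaneous row and column reduction) yields pivots -8, -2, -6, -4.
Counting signs: 4 negative.
H is negative definite, so the origin is a strict local maximum.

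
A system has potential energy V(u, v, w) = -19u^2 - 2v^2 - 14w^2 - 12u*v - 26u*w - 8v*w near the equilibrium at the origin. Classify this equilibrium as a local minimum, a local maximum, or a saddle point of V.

The Hessian at the origin is H = [[-38, -12, -26], [-12, -4, -8], [-26, -8, -28]].
An LDLᵀ factorisation of H has diagonal entries -38, -4/19, -10.
That gives 3 negative pivots.
H is negative definite, so the origin is a strict local maximum.

local maximum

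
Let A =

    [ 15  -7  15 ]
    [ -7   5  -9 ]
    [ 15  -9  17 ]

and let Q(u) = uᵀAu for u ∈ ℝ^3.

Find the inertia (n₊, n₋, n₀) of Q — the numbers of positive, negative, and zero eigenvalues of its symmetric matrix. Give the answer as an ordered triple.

(2, 1, 0)

Symmetric row and column elimination reduces A to a congruent diagonal form with pivots 15, 26/15, -4/13.
Counting signs: 2 positive, 1 negative.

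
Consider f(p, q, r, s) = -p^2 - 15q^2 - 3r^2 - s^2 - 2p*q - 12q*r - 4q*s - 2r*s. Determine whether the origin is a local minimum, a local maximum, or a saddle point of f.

The Hessian at the origin is H = [[-2, -2, 0, 0], [-2, -30, -12, -4], [0, -12, -6, -2], [0, -4, -2, -2]].
Symmetric row and column elimination reduces H to a congruent diagonal form with pivots -2, -28, -6/7, -4/3.
So there are 4 negative pivots.
H is negative definite, so the origin is a strict local maximum.

local maximum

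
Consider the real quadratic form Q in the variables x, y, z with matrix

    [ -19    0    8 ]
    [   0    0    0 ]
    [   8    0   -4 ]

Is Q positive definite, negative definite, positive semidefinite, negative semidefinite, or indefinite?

Congruent diagonalization of A (simultaneous row and column reduction) yields pivots -19, 0, -12/19.
Counting signs: 2 negative, 1 zero.
Hence Q is negative semidefinite.

negative semidefinite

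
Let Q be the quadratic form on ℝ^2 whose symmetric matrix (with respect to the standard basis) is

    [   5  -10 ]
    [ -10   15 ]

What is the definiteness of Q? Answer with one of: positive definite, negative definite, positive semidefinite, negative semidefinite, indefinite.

indefinite

For the 2×2 matrix [[5, -10], [-10, 15]]: det = 5·15 − (-10)² = -25, trace = 20.
det < 0 so the eigenvalues have opposite signs; the form is indefinite.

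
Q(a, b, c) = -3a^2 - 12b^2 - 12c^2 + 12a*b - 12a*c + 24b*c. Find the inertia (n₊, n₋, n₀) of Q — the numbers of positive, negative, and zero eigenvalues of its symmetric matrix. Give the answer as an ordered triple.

(0, 1, 2)

Write A = [[-3, 6, -6], [6, -12, 12], [-6, 12, -12]].
Row-reducing A symmetrically gives the diagonal entries -3, 0, 0.
So there are 1 negative, 2 zero pivots.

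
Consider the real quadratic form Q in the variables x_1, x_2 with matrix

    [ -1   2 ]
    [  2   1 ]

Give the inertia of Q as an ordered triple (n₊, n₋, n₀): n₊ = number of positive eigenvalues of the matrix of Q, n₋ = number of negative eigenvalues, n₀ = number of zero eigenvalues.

(1, 1, 0)

An LDLᵀ factorisation of A has diagonal entries -1, 5.
So there are 1 positive, 1 negative pivots.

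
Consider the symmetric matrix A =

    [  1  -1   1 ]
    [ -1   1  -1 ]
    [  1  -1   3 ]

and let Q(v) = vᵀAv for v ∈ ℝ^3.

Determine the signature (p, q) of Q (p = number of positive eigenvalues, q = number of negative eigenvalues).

Row-reducing A symmetrically gives the diagonal entries 1, 0, 2.
Counting signs: 2 positive, 1 zero.

(2, 0)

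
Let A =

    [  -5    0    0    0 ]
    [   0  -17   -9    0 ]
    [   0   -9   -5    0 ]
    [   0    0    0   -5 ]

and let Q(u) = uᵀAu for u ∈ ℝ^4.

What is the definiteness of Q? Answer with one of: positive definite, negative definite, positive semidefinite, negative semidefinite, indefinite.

Applying the same elementary operations to the rows and columns of A produces a congruent diagonal matrix with entries -5, -17, -4/17, -5.
That gives 4 negative pivots.
Hence Q is negative definite.

negative definite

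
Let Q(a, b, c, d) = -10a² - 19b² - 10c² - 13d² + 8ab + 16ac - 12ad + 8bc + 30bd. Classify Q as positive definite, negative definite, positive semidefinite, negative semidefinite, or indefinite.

The symmetric matrix is A = [[-10, 4, 8, -6], [4, -19, 4, 15], [8, 4, -10, 0], [-6, 15, 0, -13]].
Symmetric row and column elimination reduces A to a congruent diagonal form with pivots -10, -87/5, -18/29, 0.
Counting signs: 3 negative, 1 zero.
Hence Q is negative semidefinite.

negative semidefinite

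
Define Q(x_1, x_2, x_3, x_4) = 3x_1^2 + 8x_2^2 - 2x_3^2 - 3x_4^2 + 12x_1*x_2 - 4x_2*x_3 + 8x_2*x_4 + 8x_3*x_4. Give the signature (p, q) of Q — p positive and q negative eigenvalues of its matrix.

(2, 2)

The symmetric matrix is A = [[3, 6, 0, 0], [6, 8, -2, 4], [0, -2, -2, 4], [0, 4, 4, -3]].
Symmetric row and column elimination reduces A to a congruent diagonal form with pivots 3, -4, -1, 5.
That gives 2 positive, 2 negative pivots.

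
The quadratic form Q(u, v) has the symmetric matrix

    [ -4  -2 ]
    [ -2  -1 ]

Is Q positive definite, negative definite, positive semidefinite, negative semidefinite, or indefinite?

negative semidefinite

For the 2×2 matrix [[-4, -2], [-2, -1]]: det = -4·-1 − (-2)² = 0, trace = -5.
det = 0 so one eigenvalue is zero; the form is semidefinite with the sign of the trace.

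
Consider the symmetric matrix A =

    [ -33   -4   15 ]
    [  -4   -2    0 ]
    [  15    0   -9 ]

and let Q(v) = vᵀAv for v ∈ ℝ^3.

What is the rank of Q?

2

Congruent diagonalization of A (simultaneous row and column reduction) yields pivots -33, -50/33, 0.
That gives 2 negative, 1 zero pivots.
The rank is the number of nonzero pivots: 2.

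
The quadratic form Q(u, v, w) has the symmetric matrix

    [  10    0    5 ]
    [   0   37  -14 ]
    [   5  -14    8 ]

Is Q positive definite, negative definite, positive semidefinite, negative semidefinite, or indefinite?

positive definite

Leading principal minors: Δ_1 = 10, Δ_2 = 370, Δ_3 = 75.
All leading principal minors are positive, so by Sylvester's criterion Q is positive definite.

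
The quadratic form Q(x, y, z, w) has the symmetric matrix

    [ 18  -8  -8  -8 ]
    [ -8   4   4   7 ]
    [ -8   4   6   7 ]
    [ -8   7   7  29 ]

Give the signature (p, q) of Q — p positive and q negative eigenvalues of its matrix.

(3, 1)

Row-reducing A symmetrically gives the diagonal entries 18, 4/9, 2, -5/4.
So there are 3 positive, 1 negative pivots.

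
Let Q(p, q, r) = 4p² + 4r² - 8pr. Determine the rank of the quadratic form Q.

The symmetric matrix is A = [[4, 0, -4], [0, 0, 0], [-4, 0, 4]].
Row-reducing A symmetrically gives the diagonal entries 4, 0, 0.
Counting signs: 1 positive, 2 zero.
The rank is the number of nonzero pivots: 1.

1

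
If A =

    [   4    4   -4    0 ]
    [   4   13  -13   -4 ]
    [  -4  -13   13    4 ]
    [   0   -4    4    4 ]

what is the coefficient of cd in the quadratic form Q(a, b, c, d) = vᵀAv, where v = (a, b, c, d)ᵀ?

8

The coefficient of cd is A[3,4] + A[4,3] = 2·4 = 8.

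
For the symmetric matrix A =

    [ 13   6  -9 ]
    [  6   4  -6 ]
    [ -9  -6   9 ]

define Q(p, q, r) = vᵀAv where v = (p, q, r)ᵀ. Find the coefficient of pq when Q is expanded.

The coefficient of pq is A[1,2] + A[2,1] = 2·6 = 12.

12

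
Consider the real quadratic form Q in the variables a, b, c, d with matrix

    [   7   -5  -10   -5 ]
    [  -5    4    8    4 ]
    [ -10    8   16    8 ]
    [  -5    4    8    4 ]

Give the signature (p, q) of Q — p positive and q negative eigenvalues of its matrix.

Applying the same elementary operations to the rows and columns of A produces a congruent diagonal matrix with entries 7, 3/7, 0, 0.
Counting signs: 2 positive, 2 zero.

(2, 0)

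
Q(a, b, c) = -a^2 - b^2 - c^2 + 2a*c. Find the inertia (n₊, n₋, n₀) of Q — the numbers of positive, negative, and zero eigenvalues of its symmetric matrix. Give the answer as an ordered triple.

(0, 2, 1)

The associated matrix is A = [[-1, 0, 1], [0, -1, 0], [1, 0, -1]].
Symmetric row and column elimination reduces A to a congruent diagonal form with pivots -1, -1, 0.
Counting signs: 2 negative, 1 zero.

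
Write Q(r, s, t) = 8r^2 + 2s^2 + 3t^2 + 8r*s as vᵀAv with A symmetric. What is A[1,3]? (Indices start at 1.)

0

The coefficient of r·t in Q is 0. For a symmetric A this equals A[1,3] + A[3,1] = 2·A[1,3].
So A[1,3] = 0/2 = 0.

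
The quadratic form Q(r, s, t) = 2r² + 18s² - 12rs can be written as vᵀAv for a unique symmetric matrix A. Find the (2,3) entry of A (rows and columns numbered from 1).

The coefficient of s·t in Q is 0. For a symmetric A this equals A[2,3] + A[3,2] = 2·A[2,3].
So A[2,3] = 0/2 = 0.

0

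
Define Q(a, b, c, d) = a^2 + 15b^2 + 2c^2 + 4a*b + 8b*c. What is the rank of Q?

Write A = [[1, 2, 0, 0], [2, 15, 4, 0], [0, 4, 2, 0], [0, 0, 0, 0]].
Row-reducing A symmetrically gives the diagonal entries 1, 11, 6/11, 0.
Counting signs: 3 positive, 1 zero.
The rank is the number of nonzero pivots: 3.

3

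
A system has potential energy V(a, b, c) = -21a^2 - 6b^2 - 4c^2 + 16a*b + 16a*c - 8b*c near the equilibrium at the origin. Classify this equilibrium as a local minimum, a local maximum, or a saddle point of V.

The Hessian at the origin is H = [[-42, 16, 16], [16, -12, -8], [16, -8, -8]].
An LDLᵀ factorisation of H has diagonal entries -42, -124/21, -40/31.
That gives 3 negative pivots.
H is negative definite, so the origin is a strict local maximum.

local maximum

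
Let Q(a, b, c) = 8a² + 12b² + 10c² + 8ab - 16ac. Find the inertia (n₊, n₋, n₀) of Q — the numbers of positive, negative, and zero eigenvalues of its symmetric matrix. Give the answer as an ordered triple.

(3, 0, 0)

Write A = [[8, 4, -8], [4, 12, 0], [-8, 0, 10]].
Row-reducing A symmetrically gives the diagonal entries 8, 10, 2/5.
So there are 3 positive pivots.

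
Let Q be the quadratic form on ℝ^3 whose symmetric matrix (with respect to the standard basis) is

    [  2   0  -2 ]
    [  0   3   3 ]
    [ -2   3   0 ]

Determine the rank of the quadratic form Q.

Row-reducing A symmetrically gives the diagonal entries 2, 3, -5.
So there are 2 positive, 1 negative pivots.
The rank is the number of nonzero pivots: 3.

3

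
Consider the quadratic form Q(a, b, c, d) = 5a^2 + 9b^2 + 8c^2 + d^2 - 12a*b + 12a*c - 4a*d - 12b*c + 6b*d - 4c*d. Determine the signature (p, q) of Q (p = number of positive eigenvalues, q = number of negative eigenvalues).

(2, 0)

The symmetric matrix is A = [[5, -6, 6, -2], [-6, 9, -6, 3], [6, -6, 8, -2], [-2, 3, -2, 1]].
Applying the same elementary operations to the rows and columns of A produces a congruent diagonal matrix with entries 5, 9/5, 0, 0.
That gives 2 positive, 2 zero pivots.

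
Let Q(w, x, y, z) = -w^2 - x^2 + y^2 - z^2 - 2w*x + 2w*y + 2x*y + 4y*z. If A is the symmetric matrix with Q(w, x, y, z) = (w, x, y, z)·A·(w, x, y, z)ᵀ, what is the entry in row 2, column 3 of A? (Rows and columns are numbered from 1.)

1

The coefficient of x·y in Q is 2. For a symmetric A this equals A[2,3] + A[3,2] = 2·A[2,3].
So A[2,3] = 2/2 = 1.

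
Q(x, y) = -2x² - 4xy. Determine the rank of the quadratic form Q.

The associated matrix is A = [[-2, -2], [-2, 0]].
Symmetric row and column elimination reduces A to a congruent diagonal form with pivots -2, 2.
That gives 1 positive, 1 negative pivots.
The rank is the number of nonzero pivots: 2.

2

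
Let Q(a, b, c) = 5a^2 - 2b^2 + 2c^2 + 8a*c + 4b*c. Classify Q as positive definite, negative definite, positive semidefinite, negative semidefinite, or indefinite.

indefinite

Write A = [[5, 0, 4], [0, -2, 2], [4, 2, 2]].
Congruent diagonalization of A (simultaneous row and column reduction) yields pivots 5, -2, 4/5.
That gives 2 positive, 1 negative pivots.
Hence Q is indefinite.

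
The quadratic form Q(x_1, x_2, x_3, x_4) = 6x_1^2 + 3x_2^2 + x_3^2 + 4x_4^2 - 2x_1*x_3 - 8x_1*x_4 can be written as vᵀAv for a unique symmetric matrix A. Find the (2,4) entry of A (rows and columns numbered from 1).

0

The coefficient of x_2·x_4 in Q is 0. For a symmetric A this equals A[2,4] + A[4,2] = 2·A[2,4].
So A[2,4] = 0/2 = 0.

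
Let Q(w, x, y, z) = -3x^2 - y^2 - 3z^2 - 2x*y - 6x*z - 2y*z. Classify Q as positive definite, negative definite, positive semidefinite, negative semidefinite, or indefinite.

negative semidefinite

Write A = [[0, 0, 0, 0], [0, -3, -1, -3], [0, -1, -1, -1], [0, -3, -1, -3]].
Row-reducing A symmetrically gives the diagonal entries 0, -3, -2/3, 0.
Counting signs: 2 negative, 2 zero.
Hence Q is negative semidefinite.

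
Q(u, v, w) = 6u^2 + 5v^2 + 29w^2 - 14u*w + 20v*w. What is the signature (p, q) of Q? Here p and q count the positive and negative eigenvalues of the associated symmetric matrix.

The associated matrix is A = [[6, 0, -7], [0, 5, 10], [-7, 10, 29]].
Symmetric row and column elimination reduces A to a congruent diagonal form with pivots 6, 5, 5/6.
Counting signs: 3 positive.

(3, 0)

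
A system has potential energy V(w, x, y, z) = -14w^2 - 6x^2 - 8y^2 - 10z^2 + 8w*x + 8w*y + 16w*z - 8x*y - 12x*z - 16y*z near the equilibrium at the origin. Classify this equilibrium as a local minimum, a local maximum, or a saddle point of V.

The Hessian at the origin is H = [[-28, 8, 8, 16], [8, -12, -8, -12], [8, -8, -16, -16], [16, -12, -16, -20]].
An LDLᵀ factorisation of H has diagonal entries -28, -68/7, -176/17, -4/11.
That gives 4 negative pivots.
H is negative definite, so the origin is a strict local maximum.

local maximum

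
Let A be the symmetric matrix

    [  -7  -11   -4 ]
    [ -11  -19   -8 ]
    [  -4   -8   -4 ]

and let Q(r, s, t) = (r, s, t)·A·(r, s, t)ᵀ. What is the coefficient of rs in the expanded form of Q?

-22

The coefficient of rs is A[1,2] + A[2,1] = 2·(-11) = -22.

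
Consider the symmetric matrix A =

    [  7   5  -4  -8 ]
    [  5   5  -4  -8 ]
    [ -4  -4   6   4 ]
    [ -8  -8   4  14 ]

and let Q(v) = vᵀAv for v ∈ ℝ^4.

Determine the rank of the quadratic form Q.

4

Applying the same elementary operations to the rows and columns of A produces a congruent diagonal matrix with entries 7, 10/7, 14/5, -6/7.
Counting signs: 3 positive, 1 negative.
The rank is the number of nonzero pivots: 4.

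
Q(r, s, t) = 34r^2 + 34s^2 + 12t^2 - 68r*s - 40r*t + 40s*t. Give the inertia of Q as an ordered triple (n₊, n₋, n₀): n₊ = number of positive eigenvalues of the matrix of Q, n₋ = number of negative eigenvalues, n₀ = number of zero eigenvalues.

The associated matrix is A = [[34, -34, -20], [-34, 34, 20], [-20, 20, 12]].
Row-reducing A symmetrically gives the diagonal entries 34, 0, 4/17.
So there are 2 positive, 1 zero pivots.

(2, 0, 1)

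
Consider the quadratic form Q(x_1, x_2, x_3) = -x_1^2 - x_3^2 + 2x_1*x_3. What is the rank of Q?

The associated matrix is A = [[-1, 0, 1], [0, 0, 0], [1, 0, -1]].
Applying the same elementary operations to the rows and columns of A produces a congruent diagonal matrix with entries -1, 0, 0.
So there are 1 negative, 2 zero pivots.
The rank is the number of nonzero pivots: 1.

1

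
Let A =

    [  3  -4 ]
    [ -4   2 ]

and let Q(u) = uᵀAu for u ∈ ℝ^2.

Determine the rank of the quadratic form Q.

Congruent diagonalization of A (simultaneous row and column reduction) yields pivots 3, -10/3.
So there are 1 positive, 1 negative pivots.
The rank is the number of nonzero pivots: 2.

2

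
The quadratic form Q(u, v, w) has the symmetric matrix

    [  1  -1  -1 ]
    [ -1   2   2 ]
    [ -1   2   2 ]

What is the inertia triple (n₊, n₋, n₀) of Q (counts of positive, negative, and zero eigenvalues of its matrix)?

(2, 0, 1)

Applying the same elementary operations to the rows and columns of A produces a congruent diagonal matrix with entries 1, 1, 0.
So there are 2 positive, 1 zero pivots.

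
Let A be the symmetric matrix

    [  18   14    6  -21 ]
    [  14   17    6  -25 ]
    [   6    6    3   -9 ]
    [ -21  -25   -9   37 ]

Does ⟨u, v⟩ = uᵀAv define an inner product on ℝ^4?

Congruent diagonalization of A (simultaneous row and column reduction) yields pivots 18, 55/9, 39/55, 5/26.
Counting signs: 4 positive.
Hence Q is positive definite.
⟨·,·⟩ is an inner product exactly when A is positive definite.

yes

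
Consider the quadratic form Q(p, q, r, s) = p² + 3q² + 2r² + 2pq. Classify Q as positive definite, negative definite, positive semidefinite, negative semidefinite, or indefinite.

positive semidefinite

The associated matrix is A = [[1, 1, 0, 0], [1, 3, 0, 0], [0, 0, 2, 0], [0, 0, 0, 0]].
Congruent diagonalization of A (simultaneous row and column reduction) yields pivots 1, 2, 2, 0.
So there are 3 positive, 1 zero pivots.
Hence Q is positive semidefinite.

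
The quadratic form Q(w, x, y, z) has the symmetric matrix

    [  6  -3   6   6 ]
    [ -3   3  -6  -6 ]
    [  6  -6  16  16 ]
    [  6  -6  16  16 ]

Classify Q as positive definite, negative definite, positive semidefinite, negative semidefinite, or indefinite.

Applying the same elementary operations to the rows and columns of A produces a congruent diagonal matrix with entries 6, 3/2, 4, 0.
That gives 3 positive, 1 zero pivots.
Hence Q is positive semidefinite.

positive semidefinite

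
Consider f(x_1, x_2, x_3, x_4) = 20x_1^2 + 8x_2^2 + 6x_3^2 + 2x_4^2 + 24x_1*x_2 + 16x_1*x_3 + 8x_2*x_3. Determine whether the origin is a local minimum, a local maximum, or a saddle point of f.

local minimum

The Hessian at the origin is H = [[40, 24, 16, 0], [24, 16, 8, 0], [16, 8, 12, 0], [0, 0, 0, 4]].
Row-reducing H symmetrically gives the diagonal entries 40, 8/5, 4, 4.
So there are 4 positive pivots.
H is positive definite, so the origin is a strict local minimum.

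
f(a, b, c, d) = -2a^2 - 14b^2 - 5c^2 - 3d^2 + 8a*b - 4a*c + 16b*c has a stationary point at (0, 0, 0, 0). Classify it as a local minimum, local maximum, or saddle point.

The Hessian at the origin is H = [[-4, 8, -4, 0], [8, -28, 16, 0], [-4, 16, -10, 0], [0, 0, 0, -6]].
Applying the same elementary operations to the rows and columns of H produces a congruent diagonal matrix with entries -4, -12, -2/3, -6.
Counting signs: 4 negative.
H is negative definite, so the origin is a strict local maximum.

local maximum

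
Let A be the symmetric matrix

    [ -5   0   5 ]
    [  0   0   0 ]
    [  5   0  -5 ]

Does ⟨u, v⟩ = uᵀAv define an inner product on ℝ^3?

no

Congruent diagonalization of A (simultaneous row and column reduction) yields pivots -5, 0, 0.
So there are 1 negative, 2 zero pivots.
Hence Q is negative semidefinite.
⟨·,·⟩ is an inner product exactly when A is positive definite.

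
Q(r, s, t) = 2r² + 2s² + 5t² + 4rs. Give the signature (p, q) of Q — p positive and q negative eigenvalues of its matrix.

(2, 0)

The associated matrix is A = [[2, 2, 0], [2, 2, 0], [0, 0, 5]].
Row-reducing A symmetrically gives the diagonal entries 2, 0, 5.
So there are 2 positive, 1 zero pivots.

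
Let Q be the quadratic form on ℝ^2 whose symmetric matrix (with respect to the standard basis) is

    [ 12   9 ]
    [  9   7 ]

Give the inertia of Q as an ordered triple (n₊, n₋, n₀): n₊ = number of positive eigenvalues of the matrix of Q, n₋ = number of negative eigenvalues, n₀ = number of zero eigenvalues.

An LDLᵀ factorisation of A has diagonal entries 12, 1/4.
That gives 2 positive pivots.

(2, 0, 0)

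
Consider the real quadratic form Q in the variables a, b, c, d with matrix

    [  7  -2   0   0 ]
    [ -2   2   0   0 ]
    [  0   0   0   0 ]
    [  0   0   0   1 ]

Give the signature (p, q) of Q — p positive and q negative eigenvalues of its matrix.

Row-reducing A symmetrically gives the diagonal entries 7, 10/7, 0, 1.
That gives 3 positive, 1 zero pivots.

(3, 0)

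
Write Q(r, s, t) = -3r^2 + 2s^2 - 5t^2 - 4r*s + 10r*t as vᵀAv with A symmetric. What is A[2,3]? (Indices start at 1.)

The coefficient of s·t in Q is 0. For a symmetric A this equals A[2,3] + A[3,2] = 2·A[2,3].
So A[2,3] = 0/2 = 0.

0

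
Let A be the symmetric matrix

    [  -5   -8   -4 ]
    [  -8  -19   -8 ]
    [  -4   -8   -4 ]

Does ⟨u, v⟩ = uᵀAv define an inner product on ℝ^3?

no

Leading principal minors: Δ_1 = -5, Δ_2 = 31, Δ_3 = -12.
The signs alternate starting with Δ_1 < 0, so by Sylvester's criterion Q is negative definite.
⟨·,·⟩ is an inner product exactly when A is positive definite.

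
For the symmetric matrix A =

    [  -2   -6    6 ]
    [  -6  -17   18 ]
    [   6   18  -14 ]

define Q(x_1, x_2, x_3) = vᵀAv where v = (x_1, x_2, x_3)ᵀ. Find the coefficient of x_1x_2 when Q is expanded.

-12

The coefficient of x_1x_2 is A[1,2] + A[2,1] = 2·(-6) = -12.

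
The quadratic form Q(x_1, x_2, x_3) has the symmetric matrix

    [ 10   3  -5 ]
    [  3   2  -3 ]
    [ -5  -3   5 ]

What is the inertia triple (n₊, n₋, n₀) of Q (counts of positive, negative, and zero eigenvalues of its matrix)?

Symmetric row and column elimination reduces A to a congruent diagonal form with pivots 10, 11/10, 5/11.
That gives 3 positive pivots.

(3, 0, 0)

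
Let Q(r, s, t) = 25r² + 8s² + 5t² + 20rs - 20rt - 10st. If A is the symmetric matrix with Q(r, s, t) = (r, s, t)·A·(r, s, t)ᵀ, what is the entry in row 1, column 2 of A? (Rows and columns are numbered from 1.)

The coefficient of r·s in Q is 20. For a symmetric A this equals A[1,2] + A[2,1] = 2·A[1,2].
So A[1,2] = 20/2 = 10.

10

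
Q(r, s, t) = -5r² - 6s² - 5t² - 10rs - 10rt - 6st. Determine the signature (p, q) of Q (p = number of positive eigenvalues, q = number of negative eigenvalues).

The symmetric matrix is A = [[-5, -5, -5], [-5, -6, -3], [-5, -3, -5]].
Congruent diagonalization of A (simultaneous row and column reduction) yields pivots -5, -1, 4.
That gives 1 positive, 2 negative pivots.

(1, 2)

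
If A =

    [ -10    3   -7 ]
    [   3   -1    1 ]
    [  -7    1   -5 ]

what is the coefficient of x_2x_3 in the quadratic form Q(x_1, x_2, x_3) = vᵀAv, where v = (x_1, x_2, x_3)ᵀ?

2

The coefficient of x_2x_3 is A[2,3] + A[3,2] = 2·1 = 2.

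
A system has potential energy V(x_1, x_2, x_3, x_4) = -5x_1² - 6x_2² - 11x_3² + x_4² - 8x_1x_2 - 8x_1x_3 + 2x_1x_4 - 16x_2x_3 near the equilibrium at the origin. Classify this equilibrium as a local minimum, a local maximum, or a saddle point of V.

saddle point

The Hessian at the origin is H = [[-10, -8, -8, 2], [-8, -12, -16, 0], [-8, -16, -22, 0], [2, 0, 0, 2]].
Symmetric row and column elimination reduces H to a congruent diagonal form with pivots -10, -28/5, 6/7, 4/3.
Counting signs: 2 positive, 2 negative.
H is indefinite, so the origin is a saddle point.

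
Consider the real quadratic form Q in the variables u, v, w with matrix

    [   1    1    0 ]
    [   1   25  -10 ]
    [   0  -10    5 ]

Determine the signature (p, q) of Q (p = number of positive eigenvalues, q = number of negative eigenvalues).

(3, 0)

Applying the same elementary operations to the rows and columns of A produces a congruent diagonal matrix with entries 1, 24, 5/6.
So there are 3 positive pivots.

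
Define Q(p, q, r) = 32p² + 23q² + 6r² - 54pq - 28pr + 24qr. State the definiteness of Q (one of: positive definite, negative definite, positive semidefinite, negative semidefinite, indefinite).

indefinite

The symmetric matrix is A = [[32, -27, -14], [-27, 23, 12], [-14, 12, 6]].
Symmetric row and column elimination reduces A to a congruent diagonal form with pivots 32, 7/32, -2/7.
So there are 2 positive, 1 negative pivots.
Hence Q is indefinite.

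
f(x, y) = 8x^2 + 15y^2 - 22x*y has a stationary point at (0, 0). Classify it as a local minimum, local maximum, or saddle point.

The Hessian at the origin is H = [[16, -22], [-22, 30]].
det H = 16·30 − (-22)² = -4 < 0, so H is indefinite.
Therefore the origin is a saddle point.

saddle point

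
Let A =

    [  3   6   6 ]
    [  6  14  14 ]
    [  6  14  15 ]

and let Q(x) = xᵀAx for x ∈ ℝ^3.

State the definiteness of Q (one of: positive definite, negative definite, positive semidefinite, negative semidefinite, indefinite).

positive definite

Row-reducing A symmetrically gives the diagonal entries 3, 2, 1.
That gives 3 positive pivots.
Hence Q is positive definite.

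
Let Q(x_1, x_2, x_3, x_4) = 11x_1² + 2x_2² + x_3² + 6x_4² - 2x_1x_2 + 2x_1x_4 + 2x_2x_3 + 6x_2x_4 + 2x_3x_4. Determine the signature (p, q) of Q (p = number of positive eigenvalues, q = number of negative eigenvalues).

(4, 0)

Write A = [[11, -1, 0, 1], [-1, 2, 1, 3], [0, 1, 1, 1], [1, 3, 1, 6]].
Symmetric row and column elimination reduces A to a congruent diagonal form with pivots 11, 21/11, 10/21, 1/10.
Counting signs: 4 positive.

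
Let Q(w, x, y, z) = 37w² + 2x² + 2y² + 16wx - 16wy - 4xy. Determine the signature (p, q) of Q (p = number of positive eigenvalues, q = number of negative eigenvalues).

(2, 0)

The associated matrix is A = [[37, 8, -8, 0], [8, 2, -2, 0], [-8, -2, 2, 0], [0, 0, 0, 0]].
Congruent diagonalization of A (simultaneous row and column reduction) yields pivots 37, 10/37, 0, 0.
That gives 2 positive, 2 zero pivots.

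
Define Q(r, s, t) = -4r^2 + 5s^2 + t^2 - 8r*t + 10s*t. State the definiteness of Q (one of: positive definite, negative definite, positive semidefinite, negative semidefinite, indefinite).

The associated matrix is A = [[-4, 0, -4], [0, 5, 5], [-4, 5, 1]].
Congruent diagonalization of A (simultaneous row and column reduction) yields pivots -4, 5, 0.
That gives 1 positive, 1 negative, 1 zero pivots.
Hence Q is indefinite.

indefinite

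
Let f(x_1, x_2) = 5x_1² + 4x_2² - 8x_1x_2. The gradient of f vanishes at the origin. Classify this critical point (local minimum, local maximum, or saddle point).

local minimum

The Hessian at the origin is H = [[10, -8], [-8, 8]].
det H = 10·8 − (-8)² = 16 > 0 and H[1,1] = 10 > 0, so H is positive definite.
Therefore the origin is a local minimum.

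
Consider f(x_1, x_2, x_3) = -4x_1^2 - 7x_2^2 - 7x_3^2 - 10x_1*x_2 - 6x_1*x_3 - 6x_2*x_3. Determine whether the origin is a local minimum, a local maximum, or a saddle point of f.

local maximum

The Hessian at the origin is H = [[-8, -10, -6], [-10, -14, -6], [-6, -6, -14]].
Applying the same elementary operations to the rows and columns of H produces a congruent diagonal matrix with entries -8, -3/2, -8.
So there are 3 negative pivots.
H is negative definite, so the origin is a strict local maximum.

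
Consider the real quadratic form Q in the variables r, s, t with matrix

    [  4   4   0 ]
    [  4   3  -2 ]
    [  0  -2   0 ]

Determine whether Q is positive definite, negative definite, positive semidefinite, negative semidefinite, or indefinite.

indefinite

Applying the same elementary operations to the rows and columns of A produces a congruent diagonal matrix with entries 4, -1, 4.
So there are 2 positive, 1 negative pivots.
Hence Q is indefinite.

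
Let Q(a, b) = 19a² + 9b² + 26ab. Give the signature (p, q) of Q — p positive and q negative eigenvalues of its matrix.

Write A = [[19, 13], [13, 9]].
Congruent diagonalization of A (simultaneous row and column reduction) yields pivots 19, 2/19.
Counting signs: 2 positive.

(2, 0)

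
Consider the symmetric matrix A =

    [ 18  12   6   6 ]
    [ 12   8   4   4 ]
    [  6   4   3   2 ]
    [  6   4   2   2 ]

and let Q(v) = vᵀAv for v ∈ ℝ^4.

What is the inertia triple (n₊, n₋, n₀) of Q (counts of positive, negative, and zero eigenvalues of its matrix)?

Congruent diagonalization of A (simultaneous row and column reduction) yields pivots 18, 0, 1, 0.
So there are 2 positive, 2 zero pivots.

(2, 0, 2)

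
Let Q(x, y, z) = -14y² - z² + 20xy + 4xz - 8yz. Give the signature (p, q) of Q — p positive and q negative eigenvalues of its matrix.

The symmetric matrix is A = [[0, 10, 2], [10, -14, -4], [2, -4, -1]].
By Sylvester's law of inertia any congruent diagonalization of A has 2 positive, 1 negative and 0 zero entries.

(2, 1)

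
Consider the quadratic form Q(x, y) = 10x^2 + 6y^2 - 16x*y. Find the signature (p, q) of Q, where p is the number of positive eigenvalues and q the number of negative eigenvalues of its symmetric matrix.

(1, 1)

The associated matrix is A = [[10, -8], [-8, 6]].
Row-reducing A symmetrically gives the diagonal entries 10, -2/5.
So there are 1 positive, 1 negative pivots.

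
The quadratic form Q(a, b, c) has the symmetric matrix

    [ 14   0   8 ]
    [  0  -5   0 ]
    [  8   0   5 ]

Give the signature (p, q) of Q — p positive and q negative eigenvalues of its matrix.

Congruent diagonalization of A (simultaneous row and column reduction) yields pivots 14, -5, 3/7.
That gives 2 positive, 1 negative pivots.

(2, 1)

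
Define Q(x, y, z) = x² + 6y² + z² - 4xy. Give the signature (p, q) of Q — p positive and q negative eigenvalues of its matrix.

(3, 0)

The symmetric matrix is A = [[1, -2, 0], [-2, 6, 0], [0, 0, 1]].
Applying the same elementary operations to the rows and columns of A produces a congruent diagonal matrix with entries 1, 2, 1.
So there are 3 positive pivots.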